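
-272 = -272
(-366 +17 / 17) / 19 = -365 / 19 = -19.21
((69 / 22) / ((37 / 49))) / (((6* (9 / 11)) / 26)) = 14651 / 666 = 22.00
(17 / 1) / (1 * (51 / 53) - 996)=-901 / 52737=-0.02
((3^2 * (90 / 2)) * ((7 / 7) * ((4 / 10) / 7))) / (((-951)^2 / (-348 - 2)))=-900 / 100489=-0.01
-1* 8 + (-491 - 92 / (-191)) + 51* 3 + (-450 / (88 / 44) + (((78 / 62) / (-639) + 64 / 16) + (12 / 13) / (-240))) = -185766086653 / 327904980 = -566.52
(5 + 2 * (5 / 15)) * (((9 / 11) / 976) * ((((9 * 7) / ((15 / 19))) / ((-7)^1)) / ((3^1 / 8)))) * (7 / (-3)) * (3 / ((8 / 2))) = 6783 / 26840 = 0.25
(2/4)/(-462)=-1/924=-0.00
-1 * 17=-17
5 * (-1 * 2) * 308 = -3080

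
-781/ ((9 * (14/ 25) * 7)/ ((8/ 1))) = -78100/ 441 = -177.10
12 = 12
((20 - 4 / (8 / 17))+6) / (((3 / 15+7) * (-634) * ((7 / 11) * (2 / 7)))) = -1925 / 91296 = -0.02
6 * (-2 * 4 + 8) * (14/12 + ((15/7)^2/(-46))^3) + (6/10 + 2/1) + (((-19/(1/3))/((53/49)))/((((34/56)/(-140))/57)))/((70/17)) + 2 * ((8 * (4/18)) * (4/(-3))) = 1203544243/7155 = 168210.24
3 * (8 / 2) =12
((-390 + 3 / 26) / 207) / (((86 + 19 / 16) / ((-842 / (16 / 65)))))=45889 / 621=73.90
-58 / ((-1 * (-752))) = -29 / 376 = -0.08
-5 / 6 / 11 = -5 / 66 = -0.08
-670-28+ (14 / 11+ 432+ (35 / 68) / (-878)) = -173858433 / 656744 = -264.73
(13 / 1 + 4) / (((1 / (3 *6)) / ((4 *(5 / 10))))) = 612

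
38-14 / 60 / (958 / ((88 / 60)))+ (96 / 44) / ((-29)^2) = 75778476773 / 1994053050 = 38.00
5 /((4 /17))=85 /4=21.25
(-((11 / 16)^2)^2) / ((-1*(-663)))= -0.00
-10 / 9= -1.11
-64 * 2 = -128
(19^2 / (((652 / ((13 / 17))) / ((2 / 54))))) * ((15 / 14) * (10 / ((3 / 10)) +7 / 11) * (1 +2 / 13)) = 10117025 / 15362424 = 0.66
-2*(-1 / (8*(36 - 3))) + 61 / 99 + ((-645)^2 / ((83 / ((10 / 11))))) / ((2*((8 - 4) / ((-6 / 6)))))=-4675156 / 8217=-568.96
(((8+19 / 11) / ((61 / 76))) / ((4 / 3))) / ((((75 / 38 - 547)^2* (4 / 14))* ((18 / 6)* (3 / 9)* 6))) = 5137391 / 287822444591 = 0.00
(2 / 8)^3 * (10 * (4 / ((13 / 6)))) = 0.29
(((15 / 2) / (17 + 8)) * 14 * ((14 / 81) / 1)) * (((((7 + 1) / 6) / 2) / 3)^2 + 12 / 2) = 9604 / 2187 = 4.39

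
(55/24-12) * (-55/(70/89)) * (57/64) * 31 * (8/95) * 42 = 21213951/320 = 66293.60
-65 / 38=-1.71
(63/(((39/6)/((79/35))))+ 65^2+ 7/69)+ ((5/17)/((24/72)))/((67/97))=21701853697/5108415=4248.26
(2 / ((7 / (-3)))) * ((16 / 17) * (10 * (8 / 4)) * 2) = -3840 / 119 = -32.27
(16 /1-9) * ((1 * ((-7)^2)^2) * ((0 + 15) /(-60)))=-16807 /4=-4201.75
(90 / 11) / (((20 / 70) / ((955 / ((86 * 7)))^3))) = 39194274375 / 342834184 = 114.32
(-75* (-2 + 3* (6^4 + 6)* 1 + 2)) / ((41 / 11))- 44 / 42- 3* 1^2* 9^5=-220195919 / 861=-255744.39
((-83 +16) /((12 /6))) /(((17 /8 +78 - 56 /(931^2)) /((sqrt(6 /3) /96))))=-8296141 * sqrt(2) /1904891496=-0.01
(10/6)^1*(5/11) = 25/33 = 0.76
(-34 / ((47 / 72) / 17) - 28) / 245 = -42932 / 11515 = -3.73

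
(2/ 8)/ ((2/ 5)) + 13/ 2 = 57/ 8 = 7.12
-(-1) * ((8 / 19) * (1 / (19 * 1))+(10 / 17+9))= 58979 / 6137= 9.61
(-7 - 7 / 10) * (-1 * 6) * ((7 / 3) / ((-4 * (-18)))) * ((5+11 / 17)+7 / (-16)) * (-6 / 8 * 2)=-763763 / 65280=-11.70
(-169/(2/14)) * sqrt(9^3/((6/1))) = -10647 * sqrt(6)/2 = -13039.86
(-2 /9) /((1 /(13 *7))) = -182 /9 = -20.22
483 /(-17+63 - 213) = -483 /167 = -2.89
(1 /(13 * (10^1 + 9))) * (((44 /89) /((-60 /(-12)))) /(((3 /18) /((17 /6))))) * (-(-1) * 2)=1496 /109915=0.01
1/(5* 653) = 1/3265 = 0.00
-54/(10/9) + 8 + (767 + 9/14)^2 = 577450257/980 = 589234.96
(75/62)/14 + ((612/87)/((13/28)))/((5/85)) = 84314547/327236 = 257.66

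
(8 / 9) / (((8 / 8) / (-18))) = -16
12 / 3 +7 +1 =12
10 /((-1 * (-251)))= 10 /251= 0.04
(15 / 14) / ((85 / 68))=0.86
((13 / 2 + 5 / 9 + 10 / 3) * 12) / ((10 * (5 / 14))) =2618 / 75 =34.91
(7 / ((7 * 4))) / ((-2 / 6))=-3 / 4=-0.75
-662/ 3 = -220.67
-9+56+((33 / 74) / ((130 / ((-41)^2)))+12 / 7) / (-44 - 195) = 46.97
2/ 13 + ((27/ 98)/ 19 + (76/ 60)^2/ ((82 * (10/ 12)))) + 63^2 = 1477203206741/ 372167250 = 3969.19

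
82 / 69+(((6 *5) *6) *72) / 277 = 916954 / 19113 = 47.98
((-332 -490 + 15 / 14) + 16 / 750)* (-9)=12929289 / 1750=7388.17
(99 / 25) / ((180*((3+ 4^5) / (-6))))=-33 / 256750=-0.00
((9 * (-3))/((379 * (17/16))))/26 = -216/83759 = -0.00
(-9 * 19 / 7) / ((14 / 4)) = -6.98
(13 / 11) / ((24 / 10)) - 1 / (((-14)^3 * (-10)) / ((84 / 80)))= 1273901 / 2587200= 0.49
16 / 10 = 8 / 5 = 1.60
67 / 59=1.14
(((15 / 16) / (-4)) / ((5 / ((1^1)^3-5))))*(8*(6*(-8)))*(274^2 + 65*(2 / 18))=-5405992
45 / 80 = 9 / 16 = 0.56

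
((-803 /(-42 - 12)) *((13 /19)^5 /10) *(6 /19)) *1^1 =298148279 /4234129290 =0.07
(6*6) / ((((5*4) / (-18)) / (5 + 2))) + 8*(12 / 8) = -1074 / 5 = -214.80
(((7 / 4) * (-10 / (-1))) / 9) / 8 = 35 / 144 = 0.24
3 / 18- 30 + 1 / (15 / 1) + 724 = 20827 / 30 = 694.23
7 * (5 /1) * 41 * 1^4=1435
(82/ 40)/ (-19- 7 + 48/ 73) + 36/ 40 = 30307/ 37000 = 0.82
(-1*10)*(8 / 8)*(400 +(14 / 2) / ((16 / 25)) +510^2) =-20840875 / 8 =-2605109.38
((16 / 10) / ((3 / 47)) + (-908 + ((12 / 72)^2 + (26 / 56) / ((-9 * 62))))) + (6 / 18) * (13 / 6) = -68916227 / 78120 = -882.18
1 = 1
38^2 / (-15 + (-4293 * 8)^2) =1444 / 1179510321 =0.00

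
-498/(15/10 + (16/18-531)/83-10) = 744012/22241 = 33.45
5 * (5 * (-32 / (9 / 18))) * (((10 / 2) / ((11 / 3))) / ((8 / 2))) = -6000 / 11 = -545.45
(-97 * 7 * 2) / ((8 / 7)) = -4753 / 4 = -1188.25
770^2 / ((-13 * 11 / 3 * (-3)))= 53900 / 13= 4146.15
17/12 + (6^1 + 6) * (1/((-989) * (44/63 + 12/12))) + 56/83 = 219676333/105399708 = 2.08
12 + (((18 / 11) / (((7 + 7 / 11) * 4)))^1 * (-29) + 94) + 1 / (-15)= 87679 / 840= 104.38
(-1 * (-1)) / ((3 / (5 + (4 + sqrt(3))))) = sqrt(3) / 3 + 3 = 3.58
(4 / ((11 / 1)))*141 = 564 / 11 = 51.27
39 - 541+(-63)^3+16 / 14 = -1753835 / 7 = -250547.86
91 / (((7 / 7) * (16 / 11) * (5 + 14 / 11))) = 11011 / 1104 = 9.97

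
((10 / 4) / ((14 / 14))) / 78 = 5 / 156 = 0.03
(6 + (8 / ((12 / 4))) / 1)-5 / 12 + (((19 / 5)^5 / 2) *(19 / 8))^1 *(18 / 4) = 424237929 / 100000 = 4242.38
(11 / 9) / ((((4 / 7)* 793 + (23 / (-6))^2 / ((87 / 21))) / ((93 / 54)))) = 138446 / 30037401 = 0.00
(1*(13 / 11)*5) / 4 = 65 / 44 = 1.48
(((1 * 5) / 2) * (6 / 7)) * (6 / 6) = 15 / 7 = 2.14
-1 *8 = -8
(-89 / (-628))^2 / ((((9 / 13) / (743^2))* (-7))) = -56846141677 / 24846192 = -2287.92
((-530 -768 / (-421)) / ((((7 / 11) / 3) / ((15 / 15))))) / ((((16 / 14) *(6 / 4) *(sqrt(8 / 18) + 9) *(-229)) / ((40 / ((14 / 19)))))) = 99586410 / 2795861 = 35.62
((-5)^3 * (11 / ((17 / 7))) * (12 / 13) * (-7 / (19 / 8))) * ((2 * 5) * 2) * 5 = 646800000 / 4199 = 154036.68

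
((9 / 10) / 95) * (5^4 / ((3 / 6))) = 225 / 19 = 11.84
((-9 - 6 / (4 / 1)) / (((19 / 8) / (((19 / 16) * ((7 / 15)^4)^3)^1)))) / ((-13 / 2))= 96889010407 / 1124468261718750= 0.00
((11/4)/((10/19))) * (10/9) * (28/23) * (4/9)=5852/1863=3.14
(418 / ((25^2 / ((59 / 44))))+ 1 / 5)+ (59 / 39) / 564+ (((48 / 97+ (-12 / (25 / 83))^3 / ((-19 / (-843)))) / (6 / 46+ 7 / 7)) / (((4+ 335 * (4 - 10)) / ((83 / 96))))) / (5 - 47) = -33346694443614961 / 1368373592250000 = -24.37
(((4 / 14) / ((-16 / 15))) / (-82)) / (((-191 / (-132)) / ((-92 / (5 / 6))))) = -13662 / 54817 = -0.25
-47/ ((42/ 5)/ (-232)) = 27260/ 21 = 1298.10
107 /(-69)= -107 /69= -1.55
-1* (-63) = 63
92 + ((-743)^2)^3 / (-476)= -168241403464129857 / 476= -353448326605314.83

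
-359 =-359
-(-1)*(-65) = -65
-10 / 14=-5 / 7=-0.71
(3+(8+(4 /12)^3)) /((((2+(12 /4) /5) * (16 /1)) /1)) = 745 /2808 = 0.27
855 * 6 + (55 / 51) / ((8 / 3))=697735 / 136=5130.40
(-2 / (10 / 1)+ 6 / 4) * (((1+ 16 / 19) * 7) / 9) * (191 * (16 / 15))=973336 / 2565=379.47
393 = 393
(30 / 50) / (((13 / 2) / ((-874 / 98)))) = -2622 / 3185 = -0.82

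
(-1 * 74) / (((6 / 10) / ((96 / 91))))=-130.11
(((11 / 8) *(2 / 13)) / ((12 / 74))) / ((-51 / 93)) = -12617 / 5304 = -2.38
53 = 53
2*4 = 8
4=4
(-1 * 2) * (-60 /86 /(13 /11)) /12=55 /559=0.10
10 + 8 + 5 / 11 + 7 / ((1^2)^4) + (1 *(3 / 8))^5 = 9177713 / 360448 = 25.46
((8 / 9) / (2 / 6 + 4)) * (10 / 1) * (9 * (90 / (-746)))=-10800 / 4849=-2.23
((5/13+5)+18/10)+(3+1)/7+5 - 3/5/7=1153/91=12.67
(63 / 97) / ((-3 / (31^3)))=-625611 / 97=-6449.60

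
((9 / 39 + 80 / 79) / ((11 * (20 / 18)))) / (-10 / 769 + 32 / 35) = 20622273 / 182695084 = 0.11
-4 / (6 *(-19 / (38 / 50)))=2 / 75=0.03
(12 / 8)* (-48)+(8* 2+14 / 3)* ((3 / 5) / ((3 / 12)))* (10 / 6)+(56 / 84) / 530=2827 / 265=10.67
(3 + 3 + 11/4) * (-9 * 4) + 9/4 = -1251/4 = -312.75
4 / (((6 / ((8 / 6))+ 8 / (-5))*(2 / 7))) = 140 / 29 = 4.83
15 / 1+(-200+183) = -2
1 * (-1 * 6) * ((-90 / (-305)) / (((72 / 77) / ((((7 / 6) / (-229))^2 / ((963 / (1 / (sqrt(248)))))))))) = -3773 * sqrt(62) / 9167691989088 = -0.00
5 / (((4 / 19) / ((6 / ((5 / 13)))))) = 741 / 2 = 370.50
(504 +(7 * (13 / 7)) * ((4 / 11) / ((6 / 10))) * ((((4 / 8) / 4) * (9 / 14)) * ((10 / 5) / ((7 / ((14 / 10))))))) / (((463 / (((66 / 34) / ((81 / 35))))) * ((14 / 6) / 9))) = 388275 / 110194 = 3.52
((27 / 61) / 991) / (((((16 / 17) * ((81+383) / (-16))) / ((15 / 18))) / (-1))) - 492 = -27600475011 / 56098528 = -492.00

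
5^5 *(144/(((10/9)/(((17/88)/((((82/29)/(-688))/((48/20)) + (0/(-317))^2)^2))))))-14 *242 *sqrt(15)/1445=493343399347200/18491-3388 *sqrt(15)/1445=26680190318.49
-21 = -21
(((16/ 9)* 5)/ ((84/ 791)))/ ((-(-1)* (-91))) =-2260/ 2457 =-0.92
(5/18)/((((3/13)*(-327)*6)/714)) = -7735/17658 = -0.44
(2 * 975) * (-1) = -1950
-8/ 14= -4/ 7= -0.57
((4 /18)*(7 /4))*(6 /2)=7 /6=1.17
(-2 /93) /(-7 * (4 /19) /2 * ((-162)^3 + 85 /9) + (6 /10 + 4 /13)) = -7410 /1079418358829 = -0.00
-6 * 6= -36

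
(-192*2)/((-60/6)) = 192/5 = 38.40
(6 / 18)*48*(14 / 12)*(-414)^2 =3199392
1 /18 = 0.06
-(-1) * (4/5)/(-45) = -4/225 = -0.02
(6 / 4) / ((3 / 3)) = 3 / 2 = 1.50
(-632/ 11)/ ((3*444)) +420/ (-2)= -769388/ 3663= -210.04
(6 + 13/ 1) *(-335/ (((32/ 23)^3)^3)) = -11464336690211995/ 35184372088832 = -325.84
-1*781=-781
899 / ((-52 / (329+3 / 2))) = -594239 / 104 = -5713.84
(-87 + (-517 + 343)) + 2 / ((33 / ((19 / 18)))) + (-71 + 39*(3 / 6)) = -185587 / 594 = -312.44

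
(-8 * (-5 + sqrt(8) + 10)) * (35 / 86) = -700 / 43 -280 * sqrt(2) / 43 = -25.49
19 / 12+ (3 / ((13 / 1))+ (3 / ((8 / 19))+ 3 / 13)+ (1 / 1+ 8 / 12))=10.84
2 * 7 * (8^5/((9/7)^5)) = 7710244864/59049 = 130573.67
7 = 7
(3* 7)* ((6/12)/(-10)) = -21/20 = -1.05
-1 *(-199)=199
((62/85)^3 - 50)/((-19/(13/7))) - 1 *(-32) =3009798986/81678625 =36.85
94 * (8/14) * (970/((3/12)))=1458880/7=208411.43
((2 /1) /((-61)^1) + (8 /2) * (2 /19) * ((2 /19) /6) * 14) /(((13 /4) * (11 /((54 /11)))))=335952 /34639033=0.01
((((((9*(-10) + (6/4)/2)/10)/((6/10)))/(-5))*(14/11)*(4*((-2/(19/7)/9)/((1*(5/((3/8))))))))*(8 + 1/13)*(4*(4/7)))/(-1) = 23324/13585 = 1.72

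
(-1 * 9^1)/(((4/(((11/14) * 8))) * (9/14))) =-22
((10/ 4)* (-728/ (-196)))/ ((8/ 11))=715/ 56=12.77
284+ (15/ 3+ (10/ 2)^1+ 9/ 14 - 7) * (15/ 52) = 285.05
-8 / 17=-0.47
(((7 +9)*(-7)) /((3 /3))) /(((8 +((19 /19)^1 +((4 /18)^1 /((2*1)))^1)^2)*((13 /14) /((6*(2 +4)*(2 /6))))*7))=-54432 /2431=-22.39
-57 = -57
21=21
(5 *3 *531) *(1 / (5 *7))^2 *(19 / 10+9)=173637 / 2450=70.87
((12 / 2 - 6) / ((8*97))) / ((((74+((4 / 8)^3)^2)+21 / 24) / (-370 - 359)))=0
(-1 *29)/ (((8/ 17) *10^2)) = -493/ 800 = -0.62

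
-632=-632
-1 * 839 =-839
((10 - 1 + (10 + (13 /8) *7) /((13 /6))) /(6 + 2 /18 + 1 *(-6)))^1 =8829 /52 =169.79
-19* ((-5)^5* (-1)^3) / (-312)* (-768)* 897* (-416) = 54537600000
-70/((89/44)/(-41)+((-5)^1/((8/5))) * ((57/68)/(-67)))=1150663360/168293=6837.26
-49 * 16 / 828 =-196 / 207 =-0.95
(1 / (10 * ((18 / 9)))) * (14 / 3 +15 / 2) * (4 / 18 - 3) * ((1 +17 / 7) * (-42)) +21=793 / 3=264.33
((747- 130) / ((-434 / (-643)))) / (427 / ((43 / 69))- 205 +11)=17059433 / 9166514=1.86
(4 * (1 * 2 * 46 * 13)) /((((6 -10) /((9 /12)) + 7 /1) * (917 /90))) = 258336 /917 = 281.72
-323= -323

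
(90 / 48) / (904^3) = 15 / 5910106112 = 0.00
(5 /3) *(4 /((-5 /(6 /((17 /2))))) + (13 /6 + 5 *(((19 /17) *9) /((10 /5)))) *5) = 34681 /153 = 226.67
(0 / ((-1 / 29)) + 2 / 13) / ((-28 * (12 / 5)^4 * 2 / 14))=-625 / 539136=-0.00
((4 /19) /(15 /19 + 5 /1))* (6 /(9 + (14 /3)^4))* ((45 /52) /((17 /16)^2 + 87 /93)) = 5785344 /30569230835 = 0.00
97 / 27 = 3.59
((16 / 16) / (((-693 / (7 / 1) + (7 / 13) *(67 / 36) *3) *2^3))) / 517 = -39 / 15484150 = -0.00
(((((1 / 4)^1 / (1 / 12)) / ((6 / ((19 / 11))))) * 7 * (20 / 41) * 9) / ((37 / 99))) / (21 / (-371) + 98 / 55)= 41.16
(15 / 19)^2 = 225 / 361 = 0.62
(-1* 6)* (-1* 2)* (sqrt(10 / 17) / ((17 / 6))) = 72* sqrt(170) / 289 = 3.25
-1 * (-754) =754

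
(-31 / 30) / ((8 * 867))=-0.00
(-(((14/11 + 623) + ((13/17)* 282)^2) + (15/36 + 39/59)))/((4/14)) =-742523308163/4501464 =-164951.52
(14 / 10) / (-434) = -1 / 310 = -0.00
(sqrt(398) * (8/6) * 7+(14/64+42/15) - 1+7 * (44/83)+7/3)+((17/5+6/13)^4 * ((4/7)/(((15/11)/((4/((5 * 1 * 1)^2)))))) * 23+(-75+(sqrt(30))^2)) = 28 * sqrt(398)/3+12692341152730871/41484852500000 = 492.15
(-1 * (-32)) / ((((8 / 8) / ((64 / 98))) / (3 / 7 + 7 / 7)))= 10240 / 343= 29.85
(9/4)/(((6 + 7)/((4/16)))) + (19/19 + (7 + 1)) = 1881/208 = 9.04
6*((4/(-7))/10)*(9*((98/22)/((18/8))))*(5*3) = -1008/11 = -91.64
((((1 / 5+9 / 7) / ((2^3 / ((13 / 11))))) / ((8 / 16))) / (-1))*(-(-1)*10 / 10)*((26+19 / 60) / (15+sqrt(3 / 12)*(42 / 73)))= -19480123 / 25779600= -0.76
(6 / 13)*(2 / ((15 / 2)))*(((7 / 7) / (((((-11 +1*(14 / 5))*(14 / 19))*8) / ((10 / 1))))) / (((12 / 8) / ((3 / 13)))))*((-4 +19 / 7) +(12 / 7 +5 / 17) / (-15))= 13756 / 2473653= 0.01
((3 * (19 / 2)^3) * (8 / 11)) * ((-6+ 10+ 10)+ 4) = 370386 / 11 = 33671.45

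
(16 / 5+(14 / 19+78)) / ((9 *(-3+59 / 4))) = 0.77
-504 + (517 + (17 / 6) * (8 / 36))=368 / 27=13.63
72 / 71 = 1.01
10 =10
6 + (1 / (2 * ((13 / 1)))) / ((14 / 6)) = 1095 / 182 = 6.02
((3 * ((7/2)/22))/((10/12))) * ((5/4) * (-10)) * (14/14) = -315/44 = -7.16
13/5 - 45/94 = 2.12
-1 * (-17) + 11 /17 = 300 /17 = 17.65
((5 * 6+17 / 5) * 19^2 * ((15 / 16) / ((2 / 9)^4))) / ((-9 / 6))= -395543007 / 128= -3090179.74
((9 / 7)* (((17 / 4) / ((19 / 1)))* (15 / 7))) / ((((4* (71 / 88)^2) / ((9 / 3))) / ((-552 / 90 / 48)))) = -425799 / 4693171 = -0.09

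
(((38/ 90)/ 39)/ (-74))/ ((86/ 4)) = -19/ 2792205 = -0.00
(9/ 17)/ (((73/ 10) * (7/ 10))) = 900/ 8687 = 0.10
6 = 6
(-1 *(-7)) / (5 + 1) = 7 / 6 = 1.17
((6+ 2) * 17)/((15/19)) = 2584/15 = 172.27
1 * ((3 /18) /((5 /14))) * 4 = 28 /15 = 1.87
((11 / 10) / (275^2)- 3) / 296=-206249 / 20350000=-0.01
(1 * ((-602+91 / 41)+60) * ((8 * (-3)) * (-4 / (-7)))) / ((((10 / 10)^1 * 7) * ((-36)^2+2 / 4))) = 4249152 / 5209337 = 0.82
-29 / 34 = -0.85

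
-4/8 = -1/2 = -0.50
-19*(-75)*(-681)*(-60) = 58225500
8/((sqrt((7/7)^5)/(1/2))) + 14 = 18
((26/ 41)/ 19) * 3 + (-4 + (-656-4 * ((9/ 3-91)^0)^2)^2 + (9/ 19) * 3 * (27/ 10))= 3393323509/ 7790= 435599.94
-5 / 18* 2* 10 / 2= -25 / 9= -2.78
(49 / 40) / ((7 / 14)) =49 / 20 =2.45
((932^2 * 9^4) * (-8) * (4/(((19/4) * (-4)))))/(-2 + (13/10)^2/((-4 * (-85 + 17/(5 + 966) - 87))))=-12181907577314304000/2535206119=-4805095524.98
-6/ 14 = -3/ 7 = -0.43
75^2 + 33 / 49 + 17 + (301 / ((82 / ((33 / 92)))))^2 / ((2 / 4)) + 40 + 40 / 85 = 134794418933449 / 23703821344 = 5686.61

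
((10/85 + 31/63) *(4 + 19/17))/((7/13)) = 246181/42483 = 5.79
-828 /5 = -165.60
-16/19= -0.84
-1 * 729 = -729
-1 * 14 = -14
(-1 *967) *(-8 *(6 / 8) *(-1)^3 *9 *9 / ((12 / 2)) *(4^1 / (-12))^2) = -8703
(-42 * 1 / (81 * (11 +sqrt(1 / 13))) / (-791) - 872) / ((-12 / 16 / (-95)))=-397314861310 / 3597129 - 190 * sqrt(13) / 3597129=-110453.33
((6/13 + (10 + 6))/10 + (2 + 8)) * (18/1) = 13626/65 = 209.63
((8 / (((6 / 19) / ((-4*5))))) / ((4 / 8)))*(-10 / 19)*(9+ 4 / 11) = 164800 / 33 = 4993.94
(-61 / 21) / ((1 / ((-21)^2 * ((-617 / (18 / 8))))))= 1053836 / 3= 351278.67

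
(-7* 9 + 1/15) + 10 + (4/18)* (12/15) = -2374/45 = -52.76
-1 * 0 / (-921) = 0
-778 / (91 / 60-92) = 46680 / 5429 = 8.60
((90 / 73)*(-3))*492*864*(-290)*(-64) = -2130200985600 / 73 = -29180835419.18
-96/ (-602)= 48/ 301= 0.16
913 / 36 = 25.36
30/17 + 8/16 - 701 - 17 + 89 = -21309/34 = -626.74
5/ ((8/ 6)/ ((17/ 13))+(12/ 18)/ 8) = 68/ 15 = 4.53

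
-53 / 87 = -0.61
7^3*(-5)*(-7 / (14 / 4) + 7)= -8575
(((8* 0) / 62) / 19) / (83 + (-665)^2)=0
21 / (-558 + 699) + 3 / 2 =155 / 94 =1.65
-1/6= -0.17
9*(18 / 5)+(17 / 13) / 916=1929181 / 59540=32.40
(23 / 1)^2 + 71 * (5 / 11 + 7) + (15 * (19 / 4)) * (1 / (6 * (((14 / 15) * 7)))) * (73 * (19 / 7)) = 85627033 / 60368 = 1418.42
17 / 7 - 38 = -249 / 7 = -35.57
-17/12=-1.42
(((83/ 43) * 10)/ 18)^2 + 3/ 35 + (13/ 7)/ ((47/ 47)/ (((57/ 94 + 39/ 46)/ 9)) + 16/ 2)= 10651796062/ 7794727605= 1.37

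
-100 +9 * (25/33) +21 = -794/11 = -72.18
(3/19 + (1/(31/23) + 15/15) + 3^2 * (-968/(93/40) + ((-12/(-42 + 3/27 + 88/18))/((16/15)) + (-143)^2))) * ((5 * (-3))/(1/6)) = -707264293005/43586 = -16226868.56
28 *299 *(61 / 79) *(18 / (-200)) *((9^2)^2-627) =-6818504238 / 1975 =-3452407.21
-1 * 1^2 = -1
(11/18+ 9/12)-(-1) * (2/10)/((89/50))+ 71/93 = 222179/99324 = 2.24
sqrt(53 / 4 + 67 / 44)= 5*sqrt(286) / 22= 3.84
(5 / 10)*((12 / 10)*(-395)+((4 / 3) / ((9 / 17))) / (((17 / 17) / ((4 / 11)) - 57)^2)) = -301321967 / 1271403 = -237.00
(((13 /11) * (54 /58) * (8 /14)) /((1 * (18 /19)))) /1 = 1482 /2233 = 0.66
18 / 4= 9 / 2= 4.50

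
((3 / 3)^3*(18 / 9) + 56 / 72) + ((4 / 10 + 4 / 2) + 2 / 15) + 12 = 779 / 45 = 17.31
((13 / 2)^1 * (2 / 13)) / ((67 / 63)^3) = 250047 / 300763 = 0.83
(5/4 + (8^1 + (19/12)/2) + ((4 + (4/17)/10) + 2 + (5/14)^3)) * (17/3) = 5636507/61740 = 91.29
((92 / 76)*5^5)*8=575000 / 19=30263.16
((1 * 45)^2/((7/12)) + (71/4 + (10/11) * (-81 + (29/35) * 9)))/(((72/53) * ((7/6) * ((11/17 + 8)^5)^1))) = 0.04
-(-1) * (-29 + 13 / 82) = -2365 / 82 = -28.84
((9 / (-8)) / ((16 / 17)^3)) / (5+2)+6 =1332039 / 229376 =5.81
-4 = -4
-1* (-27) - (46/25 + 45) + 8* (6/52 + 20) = 45852/325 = 141.08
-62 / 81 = -0.77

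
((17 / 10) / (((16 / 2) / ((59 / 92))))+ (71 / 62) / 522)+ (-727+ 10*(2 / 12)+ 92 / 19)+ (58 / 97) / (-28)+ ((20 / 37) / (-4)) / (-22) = -225243462111718949 / 312678341680320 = -720.37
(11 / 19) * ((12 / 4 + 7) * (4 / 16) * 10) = 275 / 19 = 14.47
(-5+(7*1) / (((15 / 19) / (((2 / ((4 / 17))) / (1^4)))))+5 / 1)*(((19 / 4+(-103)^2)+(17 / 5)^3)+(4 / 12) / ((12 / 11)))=54196303399 / 67500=802908.20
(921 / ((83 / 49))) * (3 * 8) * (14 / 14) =1083096 / 83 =13049.35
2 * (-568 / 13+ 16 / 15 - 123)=-64594 / 195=-331.25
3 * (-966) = -2898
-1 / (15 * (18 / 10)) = -1 / 27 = -0.04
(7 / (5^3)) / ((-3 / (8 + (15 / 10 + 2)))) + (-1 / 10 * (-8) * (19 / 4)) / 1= 2689 / 750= 3.59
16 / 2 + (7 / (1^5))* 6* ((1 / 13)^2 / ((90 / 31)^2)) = 1831927 / 228150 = 8.03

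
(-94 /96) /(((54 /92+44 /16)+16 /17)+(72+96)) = -18377 /3233316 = -0.01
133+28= 161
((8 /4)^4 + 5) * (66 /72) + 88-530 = -1691 /4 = -422.75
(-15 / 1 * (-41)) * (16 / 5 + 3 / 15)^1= 2091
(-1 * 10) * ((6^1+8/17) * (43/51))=-47300/867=-54.56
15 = 15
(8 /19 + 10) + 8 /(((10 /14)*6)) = 12.29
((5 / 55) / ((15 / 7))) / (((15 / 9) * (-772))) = -7 / 212300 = -0.00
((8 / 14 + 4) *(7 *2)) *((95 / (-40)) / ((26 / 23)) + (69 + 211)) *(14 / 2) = 124498.77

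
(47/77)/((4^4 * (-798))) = -47/15730176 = -0.00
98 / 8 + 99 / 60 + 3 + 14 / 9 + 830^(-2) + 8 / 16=117526349 / 6200100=18.96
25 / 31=0.81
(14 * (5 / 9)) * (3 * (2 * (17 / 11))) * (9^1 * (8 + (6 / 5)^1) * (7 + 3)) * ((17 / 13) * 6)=67001760 / 143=468543.78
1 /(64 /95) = 95 /64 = 1.48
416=416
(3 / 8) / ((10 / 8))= 3 / 10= 0.30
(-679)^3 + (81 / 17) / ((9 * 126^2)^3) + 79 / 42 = -191656706922008656757855 / 612230133630528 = -313046837.12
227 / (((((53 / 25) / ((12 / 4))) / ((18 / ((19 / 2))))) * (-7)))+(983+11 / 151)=953833856 / 1064399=896.12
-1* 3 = -3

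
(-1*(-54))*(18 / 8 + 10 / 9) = 363 / 2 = 181.50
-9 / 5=-1.80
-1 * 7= -7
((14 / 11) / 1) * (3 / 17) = 42 / 187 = 0.22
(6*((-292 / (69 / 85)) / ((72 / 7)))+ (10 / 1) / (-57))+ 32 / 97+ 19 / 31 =-2472496630 / 11826531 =-209.06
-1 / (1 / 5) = -5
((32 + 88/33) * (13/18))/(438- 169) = 676/7263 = 0.09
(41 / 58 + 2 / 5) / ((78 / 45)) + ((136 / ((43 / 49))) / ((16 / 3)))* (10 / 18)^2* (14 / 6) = 113268479 / 5252364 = 21.57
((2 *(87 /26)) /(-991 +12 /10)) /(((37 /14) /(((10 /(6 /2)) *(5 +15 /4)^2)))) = -126875 /194324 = -0.65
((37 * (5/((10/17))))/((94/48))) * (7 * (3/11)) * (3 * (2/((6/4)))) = 634032/517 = 1226.37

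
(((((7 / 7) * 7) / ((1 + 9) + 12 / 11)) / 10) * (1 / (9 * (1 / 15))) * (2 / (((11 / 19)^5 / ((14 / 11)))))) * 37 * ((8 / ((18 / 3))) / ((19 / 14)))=13231230488 / 88416999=149.65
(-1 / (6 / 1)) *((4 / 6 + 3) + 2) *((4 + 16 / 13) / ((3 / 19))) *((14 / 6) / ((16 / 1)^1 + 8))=-38437 / 12636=-3.04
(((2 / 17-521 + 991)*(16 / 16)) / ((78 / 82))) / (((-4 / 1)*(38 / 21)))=-286713 / 4199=-68.28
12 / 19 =0.63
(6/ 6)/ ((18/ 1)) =1/ 18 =0.06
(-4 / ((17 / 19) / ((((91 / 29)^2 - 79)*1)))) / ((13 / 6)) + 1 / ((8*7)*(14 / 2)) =10396044677 / 72857512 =142.69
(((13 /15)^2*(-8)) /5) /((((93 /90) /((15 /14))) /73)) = -98696 /1085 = -90.96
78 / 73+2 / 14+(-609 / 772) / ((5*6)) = 4674947 / 3944920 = 1.19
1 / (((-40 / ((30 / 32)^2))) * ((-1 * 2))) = 45 / 4096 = 0.01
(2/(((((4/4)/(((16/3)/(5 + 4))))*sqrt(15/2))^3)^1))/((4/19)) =77824*sqrt(30)/4428675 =0.10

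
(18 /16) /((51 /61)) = 183 /136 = 1.35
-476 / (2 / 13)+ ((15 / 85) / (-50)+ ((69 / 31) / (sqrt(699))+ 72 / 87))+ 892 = -54258987 / 24650+ 23*sqrt(699) / 7223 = -2201.09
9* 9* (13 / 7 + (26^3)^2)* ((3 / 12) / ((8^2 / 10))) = 875776230225 / 896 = 977428828.38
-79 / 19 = -4.16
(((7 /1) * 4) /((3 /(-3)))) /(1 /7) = -196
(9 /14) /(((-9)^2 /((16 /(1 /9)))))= 1.14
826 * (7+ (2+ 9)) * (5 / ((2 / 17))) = 631890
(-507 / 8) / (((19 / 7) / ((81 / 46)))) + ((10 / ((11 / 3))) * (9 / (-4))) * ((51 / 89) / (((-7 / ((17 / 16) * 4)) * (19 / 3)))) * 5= -1889264007 / 47916176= -39.43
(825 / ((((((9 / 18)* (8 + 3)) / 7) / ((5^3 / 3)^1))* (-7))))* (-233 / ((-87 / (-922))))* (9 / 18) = 671331250 / 87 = 7716451.15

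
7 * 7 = 49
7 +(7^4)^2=5764808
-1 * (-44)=44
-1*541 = -541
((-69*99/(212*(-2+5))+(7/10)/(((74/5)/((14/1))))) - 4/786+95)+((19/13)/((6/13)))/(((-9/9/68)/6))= -3721066627/3082692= -1207.08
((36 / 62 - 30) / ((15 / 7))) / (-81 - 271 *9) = 38 / 6975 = 0.01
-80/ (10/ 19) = -152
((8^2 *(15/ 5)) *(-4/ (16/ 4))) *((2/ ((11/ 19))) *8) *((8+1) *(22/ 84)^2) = -160512/ 49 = -3275.76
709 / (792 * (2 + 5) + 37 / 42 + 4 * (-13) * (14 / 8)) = 29778 / 229063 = 0.13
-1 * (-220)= 220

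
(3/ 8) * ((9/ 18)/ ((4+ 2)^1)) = 1/ 32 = 0.03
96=96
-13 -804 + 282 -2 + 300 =-237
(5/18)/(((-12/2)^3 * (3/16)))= -5/729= -0.01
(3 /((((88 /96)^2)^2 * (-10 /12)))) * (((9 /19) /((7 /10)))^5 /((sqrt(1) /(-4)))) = 2.89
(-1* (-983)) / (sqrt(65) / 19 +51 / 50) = 904900650 / 776461 -46692500* sqrt(65) / 776461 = 680.59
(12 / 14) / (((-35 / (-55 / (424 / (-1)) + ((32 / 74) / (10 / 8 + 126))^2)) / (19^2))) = -21128507568717 / 18422177314660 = -1.15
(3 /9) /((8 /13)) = 13 /24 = 0.54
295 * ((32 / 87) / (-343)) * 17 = -160480 / 29841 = -5.38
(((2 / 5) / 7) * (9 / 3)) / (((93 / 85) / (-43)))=-1462 / 217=-6.74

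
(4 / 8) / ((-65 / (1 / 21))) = -1 / 2730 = -0.00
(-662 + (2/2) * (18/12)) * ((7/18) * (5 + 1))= -9247/6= -1541.17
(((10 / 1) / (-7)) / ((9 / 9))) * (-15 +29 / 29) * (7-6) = 20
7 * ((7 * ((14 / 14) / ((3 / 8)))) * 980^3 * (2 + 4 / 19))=5165261696000 / 19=271855878736.84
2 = 2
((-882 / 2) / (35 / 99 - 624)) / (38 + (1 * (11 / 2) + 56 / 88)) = 0.02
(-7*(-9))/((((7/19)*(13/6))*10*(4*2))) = 513/520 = 0.99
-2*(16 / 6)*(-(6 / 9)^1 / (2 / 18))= 32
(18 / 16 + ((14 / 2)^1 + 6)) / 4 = 113 / 32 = 3.53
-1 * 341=-341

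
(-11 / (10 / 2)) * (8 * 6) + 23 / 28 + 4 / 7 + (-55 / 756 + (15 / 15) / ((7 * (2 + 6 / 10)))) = -2560807 / 24570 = -104.22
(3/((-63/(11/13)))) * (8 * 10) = -880/273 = -3.22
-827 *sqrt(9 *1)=-2481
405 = 405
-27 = -27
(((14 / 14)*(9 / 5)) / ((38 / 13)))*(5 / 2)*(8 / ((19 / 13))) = 3042 / 361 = 8.43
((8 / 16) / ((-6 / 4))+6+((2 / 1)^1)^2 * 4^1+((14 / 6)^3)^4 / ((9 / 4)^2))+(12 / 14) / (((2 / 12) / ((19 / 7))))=10926714391543 / 2109289329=5180.28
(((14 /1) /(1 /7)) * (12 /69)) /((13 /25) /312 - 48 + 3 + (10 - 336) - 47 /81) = -907200 /19778597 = -0.05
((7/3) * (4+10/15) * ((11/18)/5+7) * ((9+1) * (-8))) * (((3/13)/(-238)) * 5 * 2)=358960/5967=60.16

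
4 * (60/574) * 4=480/287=1.67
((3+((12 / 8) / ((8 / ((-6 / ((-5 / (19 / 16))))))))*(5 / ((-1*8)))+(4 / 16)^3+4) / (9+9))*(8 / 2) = 7013 / 4608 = 1.52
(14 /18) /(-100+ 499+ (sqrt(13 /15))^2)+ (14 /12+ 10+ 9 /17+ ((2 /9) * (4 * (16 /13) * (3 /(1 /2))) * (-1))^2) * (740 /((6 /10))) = 31436651027495 /465270858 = 67566.34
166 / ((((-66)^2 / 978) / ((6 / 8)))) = 13529 / 484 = 27.95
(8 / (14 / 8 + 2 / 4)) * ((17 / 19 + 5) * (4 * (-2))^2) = 229376 / 171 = 1341.38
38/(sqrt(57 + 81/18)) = 38*sqrt(246)/123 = 4.85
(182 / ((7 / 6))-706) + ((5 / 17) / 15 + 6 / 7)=-196037 / 357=-549.12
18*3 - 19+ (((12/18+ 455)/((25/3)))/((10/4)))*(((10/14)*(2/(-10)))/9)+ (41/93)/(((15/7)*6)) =50807951/1464750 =34.69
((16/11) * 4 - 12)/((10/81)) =-2754/55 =-50.07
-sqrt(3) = -1.73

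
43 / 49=0.88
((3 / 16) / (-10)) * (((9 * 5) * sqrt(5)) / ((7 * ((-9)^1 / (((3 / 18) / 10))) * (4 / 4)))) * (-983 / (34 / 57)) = -56031 * sqrt(5) / 152320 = -0.82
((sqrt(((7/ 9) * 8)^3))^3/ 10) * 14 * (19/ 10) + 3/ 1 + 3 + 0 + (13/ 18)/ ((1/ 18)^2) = 240 + 1307987968 * sqrt(14)/ 492075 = 10185.73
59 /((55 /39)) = 2301 /55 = 41.84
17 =17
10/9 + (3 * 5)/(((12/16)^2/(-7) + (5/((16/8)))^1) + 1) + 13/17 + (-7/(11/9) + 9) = 6146135/644589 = 9.53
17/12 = 1.42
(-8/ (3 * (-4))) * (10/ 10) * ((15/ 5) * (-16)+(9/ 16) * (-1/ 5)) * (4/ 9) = -1283/ 90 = -14.26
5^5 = 3125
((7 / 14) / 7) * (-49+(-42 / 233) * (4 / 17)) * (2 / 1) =-27751 / 3961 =-7.01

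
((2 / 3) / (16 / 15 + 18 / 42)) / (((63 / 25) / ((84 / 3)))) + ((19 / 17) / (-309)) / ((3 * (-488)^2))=2918931005017 / 589207073472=4.95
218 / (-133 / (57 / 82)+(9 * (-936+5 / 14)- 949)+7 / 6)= -4578 / 200759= -0.02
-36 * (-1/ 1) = 36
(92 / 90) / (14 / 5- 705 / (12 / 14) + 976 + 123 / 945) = 644 / 98551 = 0.01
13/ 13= 1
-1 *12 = -12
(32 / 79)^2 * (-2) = -2048 / 6241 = -0.33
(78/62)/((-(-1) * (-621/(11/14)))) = -143/89838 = -0.00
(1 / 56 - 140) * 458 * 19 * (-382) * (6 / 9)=2171510133 / 7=310215733.29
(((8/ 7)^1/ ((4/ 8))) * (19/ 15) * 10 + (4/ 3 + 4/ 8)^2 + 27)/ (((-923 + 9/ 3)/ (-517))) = 7727599/ 231840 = 33.33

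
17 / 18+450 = 450.94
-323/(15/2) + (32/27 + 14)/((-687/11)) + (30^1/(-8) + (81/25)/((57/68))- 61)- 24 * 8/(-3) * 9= 16627886891/35243100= 471.81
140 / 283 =0.49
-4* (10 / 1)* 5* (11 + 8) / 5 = -760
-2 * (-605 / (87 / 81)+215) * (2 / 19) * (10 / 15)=80800 / 1653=48.88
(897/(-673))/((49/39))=-34983/32977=-1.06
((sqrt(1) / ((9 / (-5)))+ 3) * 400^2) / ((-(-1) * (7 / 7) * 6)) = 1760000 / 27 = 65185.19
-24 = -24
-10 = -10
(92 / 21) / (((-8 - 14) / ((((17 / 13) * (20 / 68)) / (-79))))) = 230 / 237237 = 0.00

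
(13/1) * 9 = 117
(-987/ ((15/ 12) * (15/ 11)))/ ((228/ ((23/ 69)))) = -3619/ 4275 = -0.85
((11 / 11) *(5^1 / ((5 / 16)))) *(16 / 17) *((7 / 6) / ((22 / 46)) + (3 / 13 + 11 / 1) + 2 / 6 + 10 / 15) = 1611136 / 7293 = 220.92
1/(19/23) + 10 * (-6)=-1117/19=-58.79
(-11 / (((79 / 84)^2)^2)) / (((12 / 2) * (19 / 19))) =-91276416 / 38950081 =-2.34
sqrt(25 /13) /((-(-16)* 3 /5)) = 25* sqrt(13) /624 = 0.14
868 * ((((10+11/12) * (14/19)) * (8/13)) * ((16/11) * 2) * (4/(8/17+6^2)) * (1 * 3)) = 55870976/13585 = 4112.70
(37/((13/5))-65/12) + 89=15259/156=97.81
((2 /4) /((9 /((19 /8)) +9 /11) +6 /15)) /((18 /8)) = 2090 /47097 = 0.04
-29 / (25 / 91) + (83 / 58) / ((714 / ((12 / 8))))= -72855437 / 690200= -105.56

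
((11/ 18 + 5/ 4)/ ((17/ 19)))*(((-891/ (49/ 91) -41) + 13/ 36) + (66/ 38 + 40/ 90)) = -543162769/ 154224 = -3521.91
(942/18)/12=157/36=4.36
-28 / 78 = -14 / 39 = -0.36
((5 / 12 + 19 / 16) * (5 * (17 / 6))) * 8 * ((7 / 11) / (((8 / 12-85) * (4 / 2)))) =-4165 / 6072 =-0.69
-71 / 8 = -8.88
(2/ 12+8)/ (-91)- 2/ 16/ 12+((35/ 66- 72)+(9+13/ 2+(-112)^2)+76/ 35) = 6001244003/ 480480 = 12490.10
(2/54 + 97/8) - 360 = -75133/216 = -347.84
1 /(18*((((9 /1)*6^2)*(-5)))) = -1 /29160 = -0.00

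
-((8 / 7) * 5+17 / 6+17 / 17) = -401 / 42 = -9.55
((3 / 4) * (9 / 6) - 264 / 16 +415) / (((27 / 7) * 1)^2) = 156653 / 5832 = 26.86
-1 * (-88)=88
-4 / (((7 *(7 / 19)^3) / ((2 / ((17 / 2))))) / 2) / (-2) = 109744 / 40817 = 2.69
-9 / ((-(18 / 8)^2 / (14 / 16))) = 14 / 9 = 1.56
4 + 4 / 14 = 30 / 7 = 4.29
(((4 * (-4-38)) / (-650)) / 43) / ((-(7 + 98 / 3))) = -36 / 237575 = -0.00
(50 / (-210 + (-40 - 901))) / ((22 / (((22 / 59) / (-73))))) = 50 / 4957357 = 0.00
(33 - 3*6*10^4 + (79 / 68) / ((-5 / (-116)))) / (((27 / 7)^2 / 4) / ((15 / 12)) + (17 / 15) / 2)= -4496701776 / 88519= -50799.28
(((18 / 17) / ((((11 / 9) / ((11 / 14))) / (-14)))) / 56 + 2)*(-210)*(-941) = 12294165 / 34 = 361593.09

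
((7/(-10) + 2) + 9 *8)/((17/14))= 5131/85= 60.36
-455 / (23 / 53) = -24115 / 23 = -1048.48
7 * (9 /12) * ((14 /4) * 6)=441 /4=110.25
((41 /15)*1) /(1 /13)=533 /15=35.53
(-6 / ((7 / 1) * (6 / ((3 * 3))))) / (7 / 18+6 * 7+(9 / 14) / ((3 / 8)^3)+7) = -162 / 7759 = -0.02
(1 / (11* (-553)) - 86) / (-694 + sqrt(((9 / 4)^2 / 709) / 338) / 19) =4651751988* sqrt(1418) / 4055336321299066573 + 502535432707377472 / 4055336321299066573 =0.12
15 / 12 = 5 / 4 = 1.25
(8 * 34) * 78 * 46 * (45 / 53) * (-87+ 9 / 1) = -3425535360 / 53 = -64632742.64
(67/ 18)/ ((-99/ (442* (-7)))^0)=67/ 18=3.72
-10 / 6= -5 / 3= -1.67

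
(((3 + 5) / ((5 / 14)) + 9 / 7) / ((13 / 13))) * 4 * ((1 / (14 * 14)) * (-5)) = -829 / 343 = -2.42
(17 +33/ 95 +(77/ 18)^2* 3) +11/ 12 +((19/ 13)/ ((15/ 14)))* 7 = 551599/ 6669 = 82.71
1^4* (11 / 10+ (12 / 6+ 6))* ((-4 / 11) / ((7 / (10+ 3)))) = -6.15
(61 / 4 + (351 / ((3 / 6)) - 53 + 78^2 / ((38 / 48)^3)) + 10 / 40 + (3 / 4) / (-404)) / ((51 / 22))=525357881279 / 94215224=5576.15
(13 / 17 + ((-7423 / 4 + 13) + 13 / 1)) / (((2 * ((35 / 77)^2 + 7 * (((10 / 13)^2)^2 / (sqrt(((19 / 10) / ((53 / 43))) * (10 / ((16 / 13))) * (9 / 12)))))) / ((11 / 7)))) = 4302596937442044292623 / 8647981911499292600 - 9153263060122896 * sqrt(1688739) / 6177129936785209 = -1428.09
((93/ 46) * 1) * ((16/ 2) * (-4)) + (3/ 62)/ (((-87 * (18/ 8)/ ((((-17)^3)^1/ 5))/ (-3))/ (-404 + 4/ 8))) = 23708171/ 103385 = 229.32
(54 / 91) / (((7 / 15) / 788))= 638280 / 637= 1002.01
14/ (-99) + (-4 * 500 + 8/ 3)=-197750/ 99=-1997.47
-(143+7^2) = -192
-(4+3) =-7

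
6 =6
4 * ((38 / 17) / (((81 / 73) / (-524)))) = -5814304 / 1377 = -4222.44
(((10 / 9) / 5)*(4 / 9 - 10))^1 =-172 / 81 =-2.12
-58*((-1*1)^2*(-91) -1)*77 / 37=410872 / 37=11104.65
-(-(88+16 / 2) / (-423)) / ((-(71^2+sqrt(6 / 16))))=0.00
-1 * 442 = -442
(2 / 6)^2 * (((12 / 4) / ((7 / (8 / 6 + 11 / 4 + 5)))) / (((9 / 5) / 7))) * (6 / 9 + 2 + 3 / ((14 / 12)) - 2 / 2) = 48505 / 6804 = 7.13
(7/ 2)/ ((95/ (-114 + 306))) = 7.07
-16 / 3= -5.33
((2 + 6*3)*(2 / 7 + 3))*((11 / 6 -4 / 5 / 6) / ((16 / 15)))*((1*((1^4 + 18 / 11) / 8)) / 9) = 3.83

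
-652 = -652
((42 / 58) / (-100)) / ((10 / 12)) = -63 / 7250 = -0.01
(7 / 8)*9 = 7.88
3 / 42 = 1 / 14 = 0.07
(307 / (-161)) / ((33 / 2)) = -614 / 5313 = -0.12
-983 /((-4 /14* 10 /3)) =20643 /20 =1032.15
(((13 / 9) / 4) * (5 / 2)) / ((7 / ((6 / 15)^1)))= 13 / 252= 0.05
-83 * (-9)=747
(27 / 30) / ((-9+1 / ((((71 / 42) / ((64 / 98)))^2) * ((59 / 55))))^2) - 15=-277715226318843389 / 18528507608310090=-14.99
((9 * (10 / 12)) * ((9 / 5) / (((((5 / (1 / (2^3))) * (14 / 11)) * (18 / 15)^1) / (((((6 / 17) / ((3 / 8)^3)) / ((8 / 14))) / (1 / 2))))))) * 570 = 50160 / 17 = 2950.59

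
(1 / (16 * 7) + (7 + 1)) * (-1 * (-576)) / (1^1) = 32292 / 7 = 4613.14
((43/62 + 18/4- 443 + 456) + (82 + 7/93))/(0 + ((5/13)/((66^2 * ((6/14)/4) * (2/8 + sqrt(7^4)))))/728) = 135235167210/31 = 4362424748.71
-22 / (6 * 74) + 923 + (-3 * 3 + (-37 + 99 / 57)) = 3706303 / 4218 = 878.69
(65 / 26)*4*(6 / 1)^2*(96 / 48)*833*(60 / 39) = 11995200 / 13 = 922707.69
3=3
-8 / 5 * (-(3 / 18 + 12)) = 292 / 15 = 19.47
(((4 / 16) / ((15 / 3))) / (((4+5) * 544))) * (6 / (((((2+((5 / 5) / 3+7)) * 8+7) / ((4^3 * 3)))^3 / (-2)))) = -1990656 / 1250020625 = -0.00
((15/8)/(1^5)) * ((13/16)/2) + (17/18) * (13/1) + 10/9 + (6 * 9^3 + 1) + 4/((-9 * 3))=30336785/6912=4389.00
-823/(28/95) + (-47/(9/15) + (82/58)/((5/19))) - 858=-45349579/12180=-3723.28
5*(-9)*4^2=-720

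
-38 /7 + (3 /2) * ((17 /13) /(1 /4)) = 220 /91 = 2.42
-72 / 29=-2.48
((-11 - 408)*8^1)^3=-37662750208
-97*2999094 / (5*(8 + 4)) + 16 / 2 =-48485273 / 10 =-4848527.30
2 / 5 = 0.40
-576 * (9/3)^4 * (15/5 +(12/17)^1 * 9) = -7418304/17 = -436370.82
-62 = -62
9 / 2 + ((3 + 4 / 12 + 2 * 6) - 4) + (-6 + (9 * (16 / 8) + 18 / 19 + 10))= 4421 / 114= 38.78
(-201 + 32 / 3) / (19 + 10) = -571 / 87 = -6.56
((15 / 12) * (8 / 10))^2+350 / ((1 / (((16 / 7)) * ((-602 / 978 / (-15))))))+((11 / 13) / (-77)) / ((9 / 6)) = 4515079 / 133497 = 33.82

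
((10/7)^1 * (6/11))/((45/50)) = 200/231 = 0.87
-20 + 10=-10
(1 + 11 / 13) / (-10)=-12 / 65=-0.18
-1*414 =-414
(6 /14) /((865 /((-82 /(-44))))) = 123 /133210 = 0.00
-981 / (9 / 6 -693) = 654 / 461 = 1.42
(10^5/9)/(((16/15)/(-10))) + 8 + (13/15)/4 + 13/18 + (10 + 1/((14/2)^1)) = -131225957/1260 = -104147.58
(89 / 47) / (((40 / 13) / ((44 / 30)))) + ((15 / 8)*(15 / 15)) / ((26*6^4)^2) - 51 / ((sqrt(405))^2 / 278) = -121332903997709 / 3557650636800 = -34.10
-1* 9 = -9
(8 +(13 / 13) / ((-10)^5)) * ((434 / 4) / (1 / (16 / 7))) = 24799969 / 12500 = 1984.00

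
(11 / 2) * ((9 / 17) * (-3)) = -297 / 34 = -8.74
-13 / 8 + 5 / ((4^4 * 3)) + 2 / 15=-1901 / 1280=-1.49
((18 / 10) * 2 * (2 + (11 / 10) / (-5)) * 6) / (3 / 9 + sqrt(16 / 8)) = -14418 / 2125 + 43254 * sqrt(2) / 2125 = 22.00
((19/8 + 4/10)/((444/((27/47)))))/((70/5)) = 27/105280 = 0.00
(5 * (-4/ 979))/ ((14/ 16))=-160/ 6853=-0.02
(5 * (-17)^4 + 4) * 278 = 116095302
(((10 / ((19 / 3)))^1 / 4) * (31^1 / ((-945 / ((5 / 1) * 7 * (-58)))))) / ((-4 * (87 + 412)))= -4495 / 341316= -0.01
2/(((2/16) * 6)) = 8/3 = 2.67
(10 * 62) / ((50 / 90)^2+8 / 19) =954180 / 1123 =849.67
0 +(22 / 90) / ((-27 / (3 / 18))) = -11 / 7290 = -0.00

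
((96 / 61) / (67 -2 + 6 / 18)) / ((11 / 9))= 648 / 32879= 0.02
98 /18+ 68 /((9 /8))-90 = -217 /9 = -24.11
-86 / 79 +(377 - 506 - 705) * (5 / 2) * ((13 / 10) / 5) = -429119 / 790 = -543.19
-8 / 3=-2.67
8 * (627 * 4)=20064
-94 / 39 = -2.41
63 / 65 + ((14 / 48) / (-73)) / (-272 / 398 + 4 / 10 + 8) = 847014203 / 874370640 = 0.97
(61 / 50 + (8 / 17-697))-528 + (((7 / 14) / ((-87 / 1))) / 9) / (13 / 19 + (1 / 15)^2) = -266325425939 / 217708800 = -1223.31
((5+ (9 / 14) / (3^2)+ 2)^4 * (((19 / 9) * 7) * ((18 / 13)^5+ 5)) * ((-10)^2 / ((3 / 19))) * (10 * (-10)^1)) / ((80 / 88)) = -6615436623274351125 / 254706998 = -25972732100.88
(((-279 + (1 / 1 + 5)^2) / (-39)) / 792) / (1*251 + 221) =9 / 539968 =0.00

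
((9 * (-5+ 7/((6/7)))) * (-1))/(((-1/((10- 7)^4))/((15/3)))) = 23085/2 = 11542.50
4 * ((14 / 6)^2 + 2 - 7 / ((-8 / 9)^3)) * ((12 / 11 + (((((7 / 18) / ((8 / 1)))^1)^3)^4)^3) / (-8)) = -483696747134693660606911936354981506298482337986494743876886901999339904986646762573 / 50931312333061934225015169178084328566384300224229251408037326011973019710737350656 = -9.50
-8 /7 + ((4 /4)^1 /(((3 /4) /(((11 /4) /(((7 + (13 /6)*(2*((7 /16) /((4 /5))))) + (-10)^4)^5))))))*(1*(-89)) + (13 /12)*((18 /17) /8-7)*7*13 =-543038171867906116515805302677104711 /800730567036242544384821412929424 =-678.18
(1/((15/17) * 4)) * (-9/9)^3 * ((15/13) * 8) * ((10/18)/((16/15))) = -1.36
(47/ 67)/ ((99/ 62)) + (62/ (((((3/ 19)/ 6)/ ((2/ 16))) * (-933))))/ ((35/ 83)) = -44651377/ 144400410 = -0.31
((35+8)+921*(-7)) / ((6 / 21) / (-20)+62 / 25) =-2241400 / 863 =-2597.22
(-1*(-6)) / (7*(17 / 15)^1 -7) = 45 / 7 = 6.43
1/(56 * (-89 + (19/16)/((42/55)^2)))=-504/2454461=-0.00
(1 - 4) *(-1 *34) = 102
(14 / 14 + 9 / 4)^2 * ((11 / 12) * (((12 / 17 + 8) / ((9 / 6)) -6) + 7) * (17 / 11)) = 58643 / 576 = 101.81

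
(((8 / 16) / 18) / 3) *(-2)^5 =-8 / 27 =-0.30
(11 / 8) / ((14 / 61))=671 / 112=5.99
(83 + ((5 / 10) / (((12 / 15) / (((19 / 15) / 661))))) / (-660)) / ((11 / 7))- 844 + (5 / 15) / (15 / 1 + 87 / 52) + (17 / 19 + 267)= -523.27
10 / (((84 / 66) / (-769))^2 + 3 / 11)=715546810 / 19515109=36.67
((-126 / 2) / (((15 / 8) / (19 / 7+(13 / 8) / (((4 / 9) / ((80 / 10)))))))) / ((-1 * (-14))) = -537 / 7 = -76.71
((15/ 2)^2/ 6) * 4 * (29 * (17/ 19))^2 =18228675/ 722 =25247.47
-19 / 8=-2.38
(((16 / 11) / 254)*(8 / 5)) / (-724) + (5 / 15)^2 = 0.11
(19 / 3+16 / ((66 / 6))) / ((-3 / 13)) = -3341 / 99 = -33.75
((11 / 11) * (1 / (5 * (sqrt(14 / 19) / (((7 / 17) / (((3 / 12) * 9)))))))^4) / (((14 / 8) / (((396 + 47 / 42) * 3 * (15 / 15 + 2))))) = 770703232 / 114162766875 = 0.01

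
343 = 343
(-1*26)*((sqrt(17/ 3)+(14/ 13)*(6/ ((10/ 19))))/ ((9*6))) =-266/ 45 - 13*sqrt(51)/ 81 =-7.06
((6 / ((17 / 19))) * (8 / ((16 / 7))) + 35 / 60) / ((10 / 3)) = 4907 / 680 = 7.22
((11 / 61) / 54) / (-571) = -11 / 1880874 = -0.00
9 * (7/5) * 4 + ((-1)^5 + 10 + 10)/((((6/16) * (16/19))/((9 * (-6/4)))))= -15237/20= -761.85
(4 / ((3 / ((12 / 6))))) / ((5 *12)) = 2 / 45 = 0.04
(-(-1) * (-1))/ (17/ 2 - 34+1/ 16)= 16/ 407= 0.04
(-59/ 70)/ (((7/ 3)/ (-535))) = 18939/ 98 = 193.26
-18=-18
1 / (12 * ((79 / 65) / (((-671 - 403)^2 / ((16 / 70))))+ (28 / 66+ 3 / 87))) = 69758864175 / 384001974308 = 0.18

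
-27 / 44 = -0.61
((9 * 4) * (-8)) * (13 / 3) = -1248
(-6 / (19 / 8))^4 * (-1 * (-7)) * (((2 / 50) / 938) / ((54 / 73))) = 3588096 / 218287675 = 0.02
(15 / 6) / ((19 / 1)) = 5 / 38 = 0.13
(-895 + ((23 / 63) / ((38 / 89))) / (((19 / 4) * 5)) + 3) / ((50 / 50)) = -101429686 / 113715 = -891.96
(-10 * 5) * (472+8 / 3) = -71200 / 3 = -23733.33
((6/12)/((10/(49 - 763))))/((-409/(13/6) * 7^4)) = 221/2805740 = 0.00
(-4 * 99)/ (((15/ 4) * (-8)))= 66/ 5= 13.20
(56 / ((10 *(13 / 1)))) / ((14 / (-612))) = -1224 / 65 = -18.83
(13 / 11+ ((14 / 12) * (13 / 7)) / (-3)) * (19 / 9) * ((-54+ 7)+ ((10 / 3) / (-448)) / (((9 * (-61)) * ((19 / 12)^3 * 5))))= -596497499 / 13080474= -45.60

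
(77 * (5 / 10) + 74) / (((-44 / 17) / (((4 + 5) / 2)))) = -34425 / 176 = -195.60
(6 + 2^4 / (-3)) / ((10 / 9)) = 3 / 5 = 0.60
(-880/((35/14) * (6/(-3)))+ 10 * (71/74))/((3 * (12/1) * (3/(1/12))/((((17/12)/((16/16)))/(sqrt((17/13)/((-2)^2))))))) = 763 * sqrt(221)/31968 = 0.35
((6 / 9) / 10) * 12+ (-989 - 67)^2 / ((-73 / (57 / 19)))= -16726748 / 365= -45826.71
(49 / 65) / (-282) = -49 / 18330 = -0.00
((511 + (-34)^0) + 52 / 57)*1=29236 / 57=512.91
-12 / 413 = -0.03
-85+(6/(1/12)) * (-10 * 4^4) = -184405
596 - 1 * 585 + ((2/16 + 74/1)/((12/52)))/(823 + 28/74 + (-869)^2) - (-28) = 26181536225/671314128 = 39.00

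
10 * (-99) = -990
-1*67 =-67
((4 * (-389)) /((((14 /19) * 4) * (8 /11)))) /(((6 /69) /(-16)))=1869923 /14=133565.93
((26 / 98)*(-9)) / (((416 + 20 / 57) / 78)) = -260091 / 581434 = -0.45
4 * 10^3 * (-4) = -16000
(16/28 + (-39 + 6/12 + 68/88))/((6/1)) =-2861/462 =-6.19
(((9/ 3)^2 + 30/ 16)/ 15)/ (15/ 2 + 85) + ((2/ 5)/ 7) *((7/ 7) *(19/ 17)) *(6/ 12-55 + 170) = 464473/ 62900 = 7.38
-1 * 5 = -5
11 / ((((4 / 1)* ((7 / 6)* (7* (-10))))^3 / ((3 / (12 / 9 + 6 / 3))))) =-2673 / 9411920000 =-0.00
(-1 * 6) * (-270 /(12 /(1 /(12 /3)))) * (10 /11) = 675 /22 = 30.68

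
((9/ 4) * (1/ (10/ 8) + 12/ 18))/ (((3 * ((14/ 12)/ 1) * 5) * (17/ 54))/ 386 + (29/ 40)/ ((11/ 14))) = 7566372/ 2148391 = 3.52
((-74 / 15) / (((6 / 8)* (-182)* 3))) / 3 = 148 / 36855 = 0.00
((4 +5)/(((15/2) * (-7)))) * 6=-1.03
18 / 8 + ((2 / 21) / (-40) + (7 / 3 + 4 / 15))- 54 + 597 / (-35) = -6952 / 105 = -66.21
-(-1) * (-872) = -872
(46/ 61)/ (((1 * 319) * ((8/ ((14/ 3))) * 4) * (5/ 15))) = 161/ 155672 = 0.00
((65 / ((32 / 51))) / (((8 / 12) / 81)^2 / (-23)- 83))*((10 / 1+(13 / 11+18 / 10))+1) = -692436976569 / 39679039840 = -17.45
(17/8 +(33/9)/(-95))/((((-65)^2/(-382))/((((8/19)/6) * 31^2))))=-873152107/68635125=-12.72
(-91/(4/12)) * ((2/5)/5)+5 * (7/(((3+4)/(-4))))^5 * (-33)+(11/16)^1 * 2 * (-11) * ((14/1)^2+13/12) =165957.27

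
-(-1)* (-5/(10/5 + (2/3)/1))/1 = -15/8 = -1.88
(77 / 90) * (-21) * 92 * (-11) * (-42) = -3818276 / 5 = -763655.20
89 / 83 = 1.07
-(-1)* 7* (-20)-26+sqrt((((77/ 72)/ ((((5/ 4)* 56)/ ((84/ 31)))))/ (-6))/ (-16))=-166+sqrt(23870)/ 7440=-165.98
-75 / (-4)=75 / 4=18.75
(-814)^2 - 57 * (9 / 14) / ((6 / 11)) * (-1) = 18554569 / 28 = 662663.18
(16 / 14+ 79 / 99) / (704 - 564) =269 / 19404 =0.01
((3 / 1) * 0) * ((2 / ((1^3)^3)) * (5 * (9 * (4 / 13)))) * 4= 0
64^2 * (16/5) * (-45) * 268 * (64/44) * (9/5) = -22762487808/55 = -413863414.69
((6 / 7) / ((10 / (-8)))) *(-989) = 23736 / 35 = 678.17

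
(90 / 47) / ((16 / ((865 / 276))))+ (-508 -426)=-933.62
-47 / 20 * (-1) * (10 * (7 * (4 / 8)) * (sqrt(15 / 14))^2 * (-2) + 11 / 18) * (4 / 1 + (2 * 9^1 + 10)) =-251732 / 45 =-5594.04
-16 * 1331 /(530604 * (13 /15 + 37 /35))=-93170 /4465917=-0.02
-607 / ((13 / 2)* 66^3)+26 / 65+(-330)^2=1017523952413 / 9343620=108900.40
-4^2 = -16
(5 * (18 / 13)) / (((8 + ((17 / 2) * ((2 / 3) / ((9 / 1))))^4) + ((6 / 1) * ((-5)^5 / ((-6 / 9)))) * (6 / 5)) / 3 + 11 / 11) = 71744535 / 116623410293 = 0.00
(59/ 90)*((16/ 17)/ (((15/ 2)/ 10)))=1888/ 2295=0.82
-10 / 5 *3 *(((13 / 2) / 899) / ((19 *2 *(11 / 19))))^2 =-507 / 782338568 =-0.00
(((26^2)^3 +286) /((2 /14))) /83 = 2162412434 /83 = 26053161.86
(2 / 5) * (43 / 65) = 86 / 325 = 0.26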